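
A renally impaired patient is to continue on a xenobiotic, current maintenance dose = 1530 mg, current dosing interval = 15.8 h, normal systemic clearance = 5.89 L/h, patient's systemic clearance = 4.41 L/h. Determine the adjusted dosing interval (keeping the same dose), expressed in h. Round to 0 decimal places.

To keep the same average steady-state level, dosing rate must scale with clearance.
CL ratio = 4.41 / 5.89 = 0.7487
New interval (same dose) = 15.8 / 0.7487 = 21.10 h

21 h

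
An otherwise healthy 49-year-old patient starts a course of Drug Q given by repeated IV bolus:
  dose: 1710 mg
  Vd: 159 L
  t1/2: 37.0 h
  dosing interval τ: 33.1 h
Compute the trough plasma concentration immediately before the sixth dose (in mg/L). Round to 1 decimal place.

C₀ per dose = Dose / Vd = 1710 / 159 = 10.75 mg/L
k = ln2 / t½ = 0.693147 / 37.0 = 0.01873 h⁻¹
Fraction remaining after one interval: r = e^(−kτ) = e^(−0.01873 × 33.1) = 0.5380
Before dose 6, 5 doses have been given (aged 1τ, 2τ, 3τ, 4τ, 5τ).
C_trough = C₀ × (r + r² + … + r^5) = C₀ × r(1−r^5)/(1−r)
        = 10.75 × 0.5380 × (1 − 0.04507) / (1 − 0.5380) = 11.95 mg/L

12.0 mg/L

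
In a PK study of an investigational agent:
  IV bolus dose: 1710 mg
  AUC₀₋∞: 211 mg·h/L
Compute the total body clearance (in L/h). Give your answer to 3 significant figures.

8.10 L/h

CL = Dose / AUC = 1710 / 211 = 8.104 L/h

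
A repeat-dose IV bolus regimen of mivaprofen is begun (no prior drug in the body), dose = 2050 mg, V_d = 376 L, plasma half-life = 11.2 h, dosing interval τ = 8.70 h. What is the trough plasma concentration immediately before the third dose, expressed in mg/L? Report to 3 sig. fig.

5.04 mg/L

C₀ per dose = Dose / Vd = 2050 / 376 = 5.452 mg/L
k = ln2 / t½ = 0.693147 / 11.2 = 0.06189 h⁻¹
Fraction remaining after one interval: r = e^(−kτ) = e^(−0.06189 × 8.70) = 0.5837
Before dose 3, 2 doses have been given (aged 1τ, 2τ).
C_trough = C₀ × (r + r²) = 5.452 × (0.5837 + 0.3407) = 5.040 mg/L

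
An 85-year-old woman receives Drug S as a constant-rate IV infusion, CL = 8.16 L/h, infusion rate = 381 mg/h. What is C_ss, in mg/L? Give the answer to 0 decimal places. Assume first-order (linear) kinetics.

47 mg/L

At steady state Css = R₀ / CL = 381 / 8.160 = 46.69 mg/L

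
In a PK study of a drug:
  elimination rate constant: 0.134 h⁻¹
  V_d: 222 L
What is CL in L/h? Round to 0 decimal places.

CL = k × Vd = 0.134 × 222 = 29.75 L/h

30 L/h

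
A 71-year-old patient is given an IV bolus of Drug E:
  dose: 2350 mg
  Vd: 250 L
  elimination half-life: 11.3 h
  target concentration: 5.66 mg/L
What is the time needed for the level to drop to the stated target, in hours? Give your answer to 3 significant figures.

8.27 h

C₀ = Dose / Vd = 2350 / 250 = 9.400 mg/L
k = ln2 / t½ = 0.693147 / 11.3 = 0.06134 h⁻¹
t = ln(C₀ / C) / k = ln(9.400 / 5.66) / 0.06134
  = ln(1.661) / 0.06134 = 0.5074 / 0.06134 = 8.272 h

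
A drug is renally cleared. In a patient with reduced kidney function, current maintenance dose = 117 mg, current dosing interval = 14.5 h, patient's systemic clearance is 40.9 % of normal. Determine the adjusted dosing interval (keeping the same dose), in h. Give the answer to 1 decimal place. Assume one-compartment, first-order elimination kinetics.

35.5 h

To keep the same average steady-state level, dosing rate must scale with clearance.
CL ratio = 40.9 / 100 = 0.4090
New interval (same dose) = 14.5 / 0.4090 = 35.45 h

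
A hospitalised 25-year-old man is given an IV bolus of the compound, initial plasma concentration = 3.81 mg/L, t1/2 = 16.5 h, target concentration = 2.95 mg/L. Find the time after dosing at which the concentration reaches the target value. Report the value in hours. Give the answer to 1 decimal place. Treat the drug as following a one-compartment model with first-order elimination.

6.1 h

k = ln2 / t½ = 0.693147 / 16.5 = 0.04201 h⁻¹
t = ln(C₀ / C) / k = ln(3.810 / 2.95) / 0.04201
  = ln(1.292) / 0.04201 = 0.2562 / 0.04201 = 6.099 h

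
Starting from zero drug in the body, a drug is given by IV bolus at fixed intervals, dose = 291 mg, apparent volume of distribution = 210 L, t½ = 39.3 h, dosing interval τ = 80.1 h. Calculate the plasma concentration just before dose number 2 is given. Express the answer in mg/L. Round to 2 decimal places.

C₀ per dose = Dose / Vd = 291 / 210 = 1.386 mg/L
k = ln2 / t½ = 0.693147 / 39.3 = 0.01764 h⁻¹
Fraction remaining after one interval: r = e^(−kτ) = e^(−0.01764 × 80.1) = 0.2434
Before dose 2, 1 dose has been given (aged 1τ).
C_trough = C₀ × r = 1.386 × 0.2434 = 0.3374 mg/L

0.34 mg/L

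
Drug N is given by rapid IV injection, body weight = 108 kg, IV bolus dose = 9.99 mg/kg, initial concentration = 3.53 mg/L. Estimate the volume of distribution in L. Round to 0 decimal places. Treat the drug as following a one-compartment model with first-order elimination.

306 L

Dose = 9.99 × 108 = 1079 mg
Vd = Dose / C₀ = 1079 / 3.53 = 305.7 L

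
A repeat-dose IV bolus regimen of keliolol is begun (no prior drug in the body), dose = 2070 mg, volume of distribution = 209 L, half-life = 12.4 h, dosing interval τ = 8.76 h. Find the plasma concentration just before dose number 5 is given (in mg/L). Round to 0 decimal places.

C₀ per dose = Dose / Vd = 2070 / 209 = 9.904 mg/L
k = ln2 / t½ = 0.693147 / 12.4 = 0.05590 h⁻¹
Fraction remaining after one interval: r = e^(−kτ) = e^(−0.05590 × 8.76) = 0.6128
Before dose 5, 4 doses have been given (aged 1τ, 2τ, 3τ, 4τ).
C_trough = C₀ × (r + r² + … + r^4) = C₀ × r(1−r^4)/(1−r)
        = 9.904 × 0.6128 × (1 − 0.1410) / (1 − 0.6128) = 13.46 mg/L

13 mg/L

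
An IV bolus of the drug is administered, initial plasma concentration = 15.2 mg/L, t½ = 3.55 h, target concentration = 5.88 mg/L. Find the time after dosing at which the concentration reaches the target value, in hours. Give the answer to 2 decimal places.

k = ln2 / t½ = 0.693147 / 3.55 = 0.1953 h⁻¹
t = ln(C₀ / C) / k = ln(15.20 / 5.88) / 0.1953
  = ln(2.585) / 0.1953 = 0.9497 / 0.1953 = 4.863 h

4.86 h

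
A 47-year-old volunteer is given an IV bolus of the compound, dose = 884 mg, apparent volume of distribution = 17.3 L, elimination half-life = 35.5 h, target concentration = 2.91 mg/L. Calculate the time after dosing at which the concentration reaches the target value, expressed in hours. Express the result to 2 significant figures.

150 h

C₀ = Dose / Vd = 884.0 / 17.3 = 51.10 mg/L
k = ln2 / t½ = 0.693147 / 35.5 = 0.01953 h⁻¹
t = ln(C₀ / C) / k = ln(51.10 / 2.91) / 0.01953
  = ln(17.56) / 0.01953 = 2.866 / 0.01953 = 146.7 h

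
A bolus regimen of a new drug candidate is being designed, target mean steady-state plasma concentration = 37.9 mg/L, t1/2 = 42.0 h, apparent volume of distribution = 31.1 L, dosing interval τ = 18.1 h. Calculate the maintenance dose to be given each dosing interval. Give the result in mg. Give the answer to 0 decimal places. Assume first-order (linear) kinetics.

352 mg

k = ln2 / t½ = 0.693147 / 42.0 = 0.01650 h⁻¹
CL = k × Vd = 0.01650 × 31.1 = 0.5132 L/h
At steady state, Dose/τ = Css × CL.
Dose = Css × CL × τ = 37.9 × 0.5132 × 18.1 = 352.1 mg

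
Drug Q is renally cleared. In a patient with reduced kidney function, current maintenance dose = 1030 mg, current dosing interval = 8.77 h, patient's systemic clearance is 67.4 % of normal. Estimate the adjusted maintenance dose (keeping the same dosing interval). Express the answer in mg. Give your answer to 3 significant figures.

694 mg

To keep the same average steady-state level, dosing rate must scale with clearance.
CL ratio = 67.4 / 100 = 0.6740
New dose (same interval) = 1030 × 0.6740 = 694.2 mg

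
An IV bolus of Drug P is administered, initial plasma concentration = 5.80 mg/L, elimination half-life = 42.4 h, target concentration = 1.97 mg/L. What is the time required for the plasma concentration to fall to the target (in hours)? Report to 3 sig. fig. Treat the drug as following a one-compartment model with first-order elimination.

k = ln2 / t½ = 0.693147 / 42.4 = 0.01635 h⁻¹
t = ln(C₀ / C) / k = ln(5.800 / 1.97) / 0.01635
  = ln(2.944) / 0.01635 = 1.080 / 0.01635 = 66.06 h

66.1 h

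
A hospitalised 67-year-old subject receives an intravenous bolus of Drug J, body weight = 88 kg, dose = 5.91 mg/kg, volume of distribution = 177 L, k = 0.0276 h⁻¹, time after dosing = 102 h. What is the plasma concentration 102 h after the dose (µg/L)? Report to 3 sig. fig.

Total dose = 5.91 × 88 = 520.1 mg
C₀ = Dose / Vd = 520.1 / 177 = 2.938 mg/L
C = C₀ · e^(−k·t) = 2.938 × e^(−0.02760 × 102)
  = 2.938 × 0.05989 = 0.1760 mg/L
Convert: 0.1760 mg/L × 1000 = 176.0 µg/L

176 µg/L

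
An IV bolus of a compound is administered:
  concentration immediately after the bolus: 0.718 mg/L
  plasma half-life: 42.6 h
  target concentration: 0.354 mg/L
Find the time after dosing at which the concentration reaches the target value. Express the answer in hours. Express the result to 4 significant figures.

43.46 h

k = ln2 / t½ = 0.693147 / 42.6 = 0.01627 h⁻¹
t = ln(C₀ / C) / k = ln(0.7180 / 0.354) / 0.01627
  = ln(2.028) / 0.01627 = 0.7071 / 0.01627 = 43.46 h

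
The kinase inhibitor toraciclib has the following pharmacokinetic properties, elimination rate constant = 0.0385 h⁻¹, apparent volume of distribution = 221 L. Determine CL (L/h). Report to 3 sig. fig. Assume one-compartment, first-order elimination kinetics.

CL = k × Vd = 0.0385 × 221 = 8.509 L/h

8.51 L/h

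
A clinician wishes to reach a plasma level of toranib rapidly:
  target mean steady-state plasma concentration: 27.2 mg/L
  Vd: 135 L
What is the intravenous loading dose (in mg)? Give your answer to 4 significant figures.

LD = Css × Vd = 27.2 × 135 = 3672 mg

3672 mg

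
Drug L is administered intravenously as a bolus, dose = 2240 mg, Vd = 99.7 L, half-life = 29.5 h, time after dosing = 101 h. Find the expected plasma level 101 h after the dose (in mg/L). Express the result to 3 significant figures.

C₀ = Dose / Vd = 2240 / 99.7 = 22.47 mg/L
k = ln2 / t½ = 0.693147 / 29.5 = 0.02350 h⁻¹
C = C₀ · e^(−k·t) = 22.47 × e^(−0.02350 × 101)
  = 22.47 × 0.09315 = 2.093 mg/L

2.09 mg/L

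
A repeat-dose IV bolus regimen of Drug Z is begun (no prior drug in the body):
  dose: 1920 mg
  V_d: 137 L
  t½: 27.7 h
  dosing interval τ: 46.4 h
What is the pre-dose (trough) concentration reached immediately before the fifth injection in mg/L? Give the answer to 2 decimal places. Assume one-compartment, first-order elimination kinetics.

C₀ per dose = Dose / Vd = 1920 / 137 = 14.01 mg/L
k = ln2 / t½ = 0.693147 / 27.7 = 0.02502 h⁻¹
Fraction remaining after one interval: r = e^(−kτ) = e^(−0.02502 × 46.4) = 0.3132
Before dose 5, 4 doses have been given (aged 1τ, 2τ, 3τ, 4τ).
C_trough = C₀ × (r + r² + … + r^4) = C₀ × r(1−r^4)/(1−r)
        = 14.01 × 0.3132 × (1 − 0.009622) / (1 − 0.3132) = 6.327 mg/L

6.33 mg/L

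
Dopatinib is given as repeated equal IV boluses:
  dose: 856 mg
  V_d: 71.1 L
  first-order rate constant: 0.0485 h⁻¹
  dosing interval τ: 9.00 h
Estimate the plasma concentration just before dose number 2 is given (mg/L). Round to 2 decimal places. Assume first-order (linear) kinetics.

C₀ per dose = Dose / Vd = 856 / 71.1 = 12.04 mg/L
Fraction remaining after one interval: r = e^(−kτ) = e^(−0.04850 × 9.00) = 0.6463
Before dose 2, 1 dose has been given (aged 1τ).
C_trough = C₀ × r = 12.04 × 0.6463 = 7.781 mg/L

7.78 mg/L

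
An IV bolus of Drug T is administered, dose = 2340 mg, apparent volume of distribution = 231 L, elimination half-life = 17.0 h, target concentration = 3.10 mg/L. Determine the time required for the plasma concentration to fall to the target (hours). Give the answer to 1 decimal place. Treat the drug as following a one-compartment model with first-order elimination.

C₀ = Dose / Vd = 2340 / 231 = 10.13 mg/L
k = ln2 / t½ = 0.693147 / 17.0 = 0.04077 h⁻¹
t = ln(C₀ / C) / k = ln(10.13 / 3.10) / 0.04077
  = ln(3.268) / 0.04077 = 1.184 / 0.04077 = 29.04 h

29.0 h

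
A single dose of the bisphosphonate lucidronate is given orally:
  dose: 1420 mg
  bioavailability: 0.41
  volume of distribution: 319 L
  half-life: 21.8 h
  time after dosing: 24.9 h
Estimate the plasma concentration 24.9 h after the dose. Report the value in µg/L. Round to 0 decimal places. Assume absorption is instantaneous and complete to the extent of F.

827 µg/L

Amount reaching circulation = F × Dose = 0.41 × 1420 = 582.2 mg
C₀ = F·Dose / Vd = 582.2 / 319 = 1.825 mg/L
k = ln2 / t½ = 0.693147 / 21.8 = 0.03180 h⁻¹
C = C₀ · e^(−k·t) = 1.825 × e^(−0.03180 × 24.9)
  = 1.825 × 0.4530 = 0.8267 mg/L
Convert: 0.8267 mg/L × 1000 = 826.7 µg/L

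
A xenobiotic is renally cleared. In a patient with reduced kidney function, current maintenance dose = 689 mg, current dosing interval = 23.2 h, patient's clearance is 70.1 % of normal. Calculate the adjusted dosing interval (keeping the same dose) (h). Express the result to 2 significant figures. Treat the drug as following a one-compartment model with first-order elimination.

33 h

To keep the same average steady-state level, dosing rate must scale with clearance.
CL ratio = 70.1 / 100 = 0.7010
New interval (same dose) = 23.2 / 0.7010 = 33.10 h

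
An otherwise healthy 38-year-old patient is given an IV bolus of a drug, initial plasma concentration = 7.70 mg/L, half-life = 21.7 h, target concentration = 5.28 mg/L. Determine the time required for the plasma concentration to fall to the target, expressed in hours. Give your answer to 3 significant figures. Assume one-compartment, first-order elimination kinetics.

k = ln2 / t½ = 0.693147 / 21.7 = 0.03194 h⁻¹
t = ln(C₀ / C) / k = ln(7.700 / 5.28) / 0.03194
  = ln(1.458) / 0.03194 = 0.3771 / 0.03194 = 11.81 h

11.8 h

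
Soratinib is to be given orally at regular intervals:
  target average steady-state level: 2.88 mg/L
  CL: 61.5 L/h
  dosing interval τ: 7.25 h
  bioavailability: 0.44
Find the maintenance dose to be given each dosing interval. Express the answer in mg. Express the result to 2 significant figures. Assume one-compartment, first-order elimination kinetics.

At steady state, F × (Dose/τ) = Css × CL.
Dose = Css × CL × τ / F = 2.88 × 61.50 × 7.25 / 0.44 = 2918 mg

2900 mg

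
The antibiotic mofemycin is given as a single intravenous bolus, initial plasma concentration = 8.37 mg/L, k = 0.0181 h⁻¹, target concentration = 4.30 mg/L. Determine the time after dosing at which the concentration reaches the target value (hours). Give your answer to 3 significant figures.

t = ln(C₀ / C) / k = ln(8.370 / 4.30) / 0.01810
  = ln(1.947) / 0.01810 = 0.6663 / 0.01810 = 36.81 h

36.8 h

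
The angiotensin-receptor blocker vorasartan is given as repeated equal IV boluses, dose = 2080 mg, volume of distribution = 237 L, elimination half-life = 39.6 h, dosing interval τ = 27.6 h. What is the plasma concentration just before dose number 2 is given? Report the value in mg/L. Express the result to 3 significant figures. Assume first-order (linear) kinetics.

5.41 mg/L

C₀ per dose = Dose / Vd = 2080 / 237 = 8.776 mg/L
k = ln2 / t½ = 0.693147 / 39.6 = 0.01750 h⁻¹
Fraction remaining after one interval: r = e^(−kτ) = e^(−0.01750 × 27.6) = 0.6169
Before dose 2, 1 dose has been given (aged 1τ).
C_trough = C₀ × r = 8.776 × 0.6169 = 5.414 mg/L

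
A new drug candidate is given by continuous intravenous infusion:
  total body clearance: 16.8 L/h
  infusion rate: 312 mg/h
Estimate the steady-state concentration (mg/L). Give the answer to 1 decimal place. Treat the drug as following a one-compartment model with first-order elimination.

18.6 mg/L

At steady state Css = R₀ / CL = 312 / 16.80 = 18.57 mg/L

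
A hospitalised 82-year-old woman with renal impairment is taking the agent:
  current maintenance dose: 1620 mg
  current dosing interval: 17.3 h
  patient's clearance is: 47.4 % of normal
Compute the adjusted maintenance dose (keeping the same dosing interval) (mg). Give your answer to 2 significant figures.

To keep the same average steady-state level, dosing rate must scale with clearance.
CL ratio = 47.4 / 100 = 0.4740
New dose (same interval) = 1620 × 0.4740 = 767.9 mg

770 mg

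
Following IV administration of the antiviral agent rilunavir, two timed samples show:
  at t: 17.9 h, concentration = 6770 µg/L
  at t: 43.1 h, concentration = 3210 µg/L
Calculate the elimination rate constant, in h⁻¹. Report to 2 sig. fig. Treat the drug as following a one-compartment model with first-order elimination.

k = ln(C₁/C₂) / (t₂ − t₁) = ln(6770/3210) / (43.1 − 17.9)
  = 0.7462 / 25.20 = 0.02961 h⁻¹

0.030 h⁻¹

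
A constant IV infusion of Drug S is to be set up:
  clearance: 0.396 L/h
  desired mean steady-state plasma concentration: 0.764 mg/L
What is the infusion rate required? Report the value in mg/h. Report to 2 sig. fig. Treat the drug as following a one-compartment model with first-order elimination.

0.30 mg/h

At steady state, infusion rate R₀ = Css × CL = 0.764 × 0.3960 = 0.3025 mg/h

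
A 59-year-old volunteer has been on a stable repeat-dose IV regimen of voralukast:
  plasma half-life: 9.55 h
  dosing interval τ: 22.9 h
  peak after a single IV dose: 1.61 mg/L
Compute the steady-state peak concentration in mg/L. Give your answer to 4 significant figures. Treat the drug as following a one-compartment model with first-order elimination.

k = ln2 / t½ = 0.693147 / 9.55 = 0.07258 h⁻¹
e^(−kτ) = e^(−0.07258 × 22.9) = 0.1897
Accumulation ratio R = 1 / (1 − e^(−kτ)) = 1 / (1 − 0.1897) = 1.234
Steady-state peak = C₀ × R = 1.61 × 1.234 = 1.987 mg/L

1.987 mg/L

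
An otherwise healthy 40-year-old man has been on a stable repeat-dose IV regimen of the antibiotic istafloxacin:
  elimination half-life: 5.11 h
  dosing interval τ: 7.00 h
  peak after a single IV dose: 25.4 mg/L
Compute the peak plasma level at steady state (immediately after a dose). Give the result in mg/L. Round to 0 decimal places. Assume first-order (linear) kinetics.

41 mg/L

k = ln2 / t½ = 0.693147 / 5.11 = 0.1356 h⁻¹
e^(−kτ) = e^(−0.1356 × 7.00) = 0.3871
Accumulation ratio R = 1 / (1 − e^(−kτ)) = 1 / (1 − 0.3871) = 1.632
Steady-state peak = C₀ × R = 25.4 × 1.632 = 41.45 mg/L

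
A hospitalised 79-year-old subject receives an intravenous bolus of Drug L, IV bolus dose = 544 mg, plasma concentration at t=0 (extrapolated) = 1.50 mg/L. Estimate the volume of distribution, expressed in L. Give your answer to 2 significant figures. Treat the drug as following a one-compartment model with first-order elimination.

360 L

Vd = Dose / C₀ = 544.0 / 1.50 = 362.7 L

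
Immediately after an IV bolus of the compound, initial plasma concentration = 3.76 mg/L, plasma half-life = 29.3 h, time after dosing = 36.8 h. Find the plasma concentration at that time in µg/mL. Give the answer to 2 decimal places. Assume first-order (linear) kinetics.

k = ln2 / t½ = 0.693147 / 29.3 = 0.02366 h⁻¹
C = C₀ · e^(−k·t) = 3.760 × e^(−0.02366 × 36.8)
  = 3.760 × 0.4187 = 1.574 mg/L
(1.574 mg/L = 1.574 µg/mL)

1.57 µg/mL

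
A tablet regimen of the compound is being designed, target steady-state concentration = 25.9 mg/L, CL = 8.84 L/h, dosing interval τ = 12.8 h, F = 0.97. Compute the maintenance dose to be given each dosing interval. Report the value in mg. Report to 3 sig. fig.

3020 mg

At steady state, F × (Dose/τ) = Css × CL.
Dose = Css × CL × τ / F = 25.9 × 8.840 × 12.8 / 0.97 = 3021 mg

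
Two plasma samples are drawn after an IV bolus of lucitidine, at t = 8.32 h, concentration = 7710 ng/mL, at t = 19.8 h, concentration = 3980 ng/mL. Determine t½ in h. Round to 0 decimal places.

k = ln(C₁/C₂) / (t₂ − t₁) = ln(7710/3980) / (19.8 − 8.32)
  = 0.6612 / 11.48 = 0.05760 h⁻¹
t½ = ln2 / k = 0.693147 / 0.05760 = 12.03 h

12 h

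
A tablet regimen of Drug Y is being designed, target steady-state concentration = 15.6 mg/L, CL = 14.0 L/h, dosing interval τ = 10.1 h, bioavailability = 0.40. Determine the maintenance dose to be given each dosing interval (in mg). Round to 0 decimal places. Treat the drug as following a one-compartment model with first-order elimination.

At steady state, F × (Dose/τ) = Css × CL.
Dose = Css × CL × τ / F = 15.6 × 14.00 × 10.1 / 0.40 = 5515 mg

5515 mg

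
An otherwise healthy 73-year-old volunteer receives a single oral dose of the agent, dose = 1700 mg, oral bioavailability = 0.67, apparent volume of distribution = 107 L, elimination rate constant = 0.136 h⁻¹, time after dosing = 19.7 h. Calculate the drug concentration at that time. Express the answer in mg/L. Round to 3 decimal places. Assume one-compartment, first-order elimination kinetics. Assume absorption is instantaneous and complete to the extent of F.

0.730 mg/L

Amount reaching circulation = F × Dose = 0.67 × 1700 = 1139 mg
C₀ = F·Dose / Vd = 1139 / 107 = 10.64 mg/L
C = C₀ · e^(−k·t) = 10.64 × e^(−0.1360 × 19.7)
  = 10.64 × 0.06862 = 0.7301 mg/L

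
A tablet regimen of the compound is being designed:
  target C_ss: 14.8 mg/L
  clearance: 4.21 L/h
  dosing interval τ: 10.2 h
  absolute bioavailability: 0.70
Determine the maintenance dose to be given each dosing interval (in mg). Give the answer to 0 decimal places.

908 mg

At steady state, F × (Dose/τ) = Css × CL.
Dose = Css × CL × τ / F = 14.8 × 4.210 × 10.2 / 0.70 = 907.9 mg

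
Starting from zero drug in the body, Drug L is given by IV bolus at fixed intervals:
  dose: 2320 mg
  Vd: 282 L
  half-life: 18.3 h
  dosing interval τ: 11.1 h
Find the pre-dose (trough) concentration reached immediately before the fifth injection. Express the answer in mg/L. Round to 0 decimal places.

C₀ per dose = Dose / Vd = 2320 / 282 = 8.227 mg/L
k = ln2 / t½ = 0.693147 / 18.3 = 0.03788 h⁻¹
Fraction remaining after one interval: r = e^(−kτ) = e^(−0.03788 × 11.1) = 0.6567
Before dose 5, 4 doses have been given (aged 1τ, 2τ, 3τ, 4τ).
C_trough = C₀ × (r + r² + … + r^4) = C₀ × r(1−r^4)/(1−r)
        = 8.227 × 0.6567 × (1 − 0.1860) / (1 − 0.6567) = 12.81 mg/L

13 mg/L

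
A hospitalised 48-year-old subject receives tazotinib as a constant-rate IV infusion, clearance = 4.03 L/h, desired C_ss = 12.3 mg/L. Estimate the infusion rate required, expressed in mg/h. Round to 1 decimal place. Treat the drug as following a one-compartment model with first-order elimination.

At steady state, infusion rate R₀ = Css × CL = 12.3 × 4.030 = 49.57 mg/h

49.6 mg/h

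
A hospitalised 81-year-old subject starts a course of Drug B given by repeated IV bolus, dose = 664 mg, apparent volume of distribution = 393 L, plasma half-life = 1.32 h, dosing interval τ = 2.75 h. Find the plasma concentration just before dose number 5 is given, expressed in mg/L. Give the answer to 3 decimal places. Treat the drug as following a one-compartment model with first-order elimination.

0.520 mg/L

C₀ per dose = Dose / Vd = 664 / 393 = 1.690 mg/L
k = ln2 / t½ = 0.693147 / 1.32 = 0.5251 h⁻¹
Fraction remaining after one interval: r = e^(−kτ) = e^(−0.5251 × 2.75) = 0.2360
Before dose 5, 4 doses have been given (aged 1τ, 2τ, 3τ, 4τ).
C_trough = C₀ × (r + r² + … + r^4) = C₀ × r(1−r^4)/(1−r)
        = 1.690 × 0.2360 × (1 − 0.003102) / (1 − 0.2360) = 0.5204 mg/L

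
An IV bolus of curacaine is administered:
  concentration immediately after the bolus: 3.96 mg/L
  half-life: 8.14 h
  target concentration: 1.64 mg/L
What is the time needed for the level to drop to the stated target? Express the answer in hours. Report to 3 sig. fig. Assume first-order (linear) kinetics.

k = ln2 / t½ = 0.693147 / 8.14 = 0.08515 h⁻¹
t = ln(C₀ / C) / k = ln(3.960 / 1.64) / 0.08515
  = ln(2.415) / 0.08515 = 0.8817 / 0.08515 = 10.35 h

10.4 h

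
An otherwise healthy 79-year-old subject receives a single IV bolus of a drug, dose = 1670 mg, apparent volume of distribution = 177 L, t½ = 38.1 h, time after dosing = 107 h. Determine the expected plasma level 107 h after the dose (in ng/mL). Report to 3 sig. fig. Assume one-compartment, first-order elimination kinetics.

1350 ng/mL

C₀ = Dose / Vd = 1670 / 177 = 9.435 mg/L
k = ln2 / t½ = 0.693147 / 38.1 = 0.01819 h⁻¹
C = C₀ · e^(−k·t) = 9.435 × e^(−0.01819 × 107)
  = 9.435 × 0.1428 = 1.347 mg/L
Convert: 1.347 mg/L × 1000 = 1347 ng/mL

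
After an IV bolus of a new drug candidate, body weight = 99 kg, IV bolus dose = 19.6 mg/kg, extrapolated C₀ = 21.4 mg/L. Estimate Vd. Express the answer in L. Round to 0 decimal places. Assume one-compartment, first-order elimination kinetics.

Dose = 19.6 × 99 = 1940 mg
Vd = Dose / C₀ = 1940 / 21.4 = 90.65 L

91 L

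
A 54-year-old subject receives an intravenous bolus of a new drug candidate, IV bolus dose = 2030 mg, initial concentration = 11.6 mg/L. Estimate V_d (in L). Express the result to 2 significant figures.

180 L

Vd = Dose / C₀ = 2030 / 11.6 = 175.0 L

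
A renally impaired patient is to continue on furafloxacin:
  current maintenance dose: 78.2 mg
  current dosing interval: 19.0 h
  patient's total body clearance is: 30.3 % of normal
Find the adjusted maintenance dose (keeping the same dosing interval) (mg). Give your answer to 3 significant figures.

23.7 mg

To keep the same average steady-state level, dosing rate must scale with clearance.
CL ratio = 30.3 / 100 = 0.3030
New dose (same interval) = 78.2 × 0.3030 = 23.69 mg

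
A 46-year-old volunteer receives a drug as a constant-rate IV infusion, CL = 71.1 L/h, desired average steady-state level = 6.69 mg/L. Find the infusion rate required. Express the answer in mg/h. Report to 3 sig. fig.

476 mg/h

At steady state, infusion rate R₀ = Css × CL = 6.69 × 71.10 = 475.7 mg/h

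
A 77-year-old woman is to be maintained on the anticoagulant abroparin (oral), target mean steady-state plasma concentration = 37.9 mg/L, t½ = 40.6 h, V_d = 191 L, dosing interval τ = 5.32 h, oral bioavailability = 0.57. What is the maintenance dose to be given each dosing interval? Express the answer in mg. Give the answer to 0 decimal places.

k = ln2 / t½ = 0.693147 / 40.6 = 0.01707 h⁻¹
CL = k × Vd = 0.01707 × 191 = 3.260 L/h
At steady state, F × (Dose/τ) = Css × CL.
Dose = Css × CL × τ / F = 37.9 × 3.260 × 5.32 / 0.57 = 1153 mg

1153 mg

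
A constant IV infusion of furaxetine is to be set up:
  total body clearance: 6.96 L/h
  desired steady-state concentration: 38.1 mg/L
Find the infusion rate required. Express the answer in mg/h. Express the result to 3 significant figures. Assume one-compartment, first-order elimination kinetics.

At steady state, infusion rate R₀ = Css × CL = 38.1 × 6.960 = 265.2 mg/h

265 mg/h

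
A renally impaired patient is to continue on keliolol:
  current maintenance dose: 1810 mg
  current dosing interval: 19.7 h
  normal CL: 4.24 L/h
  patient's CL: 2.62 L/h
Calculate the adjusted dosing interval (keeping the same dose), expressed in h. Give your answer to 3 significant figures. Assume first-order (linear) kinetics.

To keep the same average steady-state level, dosing rate must scale with clearance.
CL ratio = 2.62 / 4.24 = 0.6179
New interval (same dose) = 19.7 / 0.6179 = 31.88 h

31.9 h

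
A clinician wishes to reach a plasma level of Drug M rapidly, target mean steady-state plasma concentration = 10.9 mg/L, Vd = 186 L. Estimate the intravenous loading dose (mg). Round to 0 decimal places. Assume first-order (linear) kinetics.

LD = Css × Vd = 10.9 × 186 = 2027 mg

2027 mg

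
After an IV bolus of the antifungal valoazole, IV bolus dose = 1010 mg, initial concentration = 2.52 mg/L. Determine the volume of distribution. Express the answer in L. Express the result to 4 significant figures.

Vd = Dose / C₀ = 1010 / 2.52 = 400.8 L

400.8 L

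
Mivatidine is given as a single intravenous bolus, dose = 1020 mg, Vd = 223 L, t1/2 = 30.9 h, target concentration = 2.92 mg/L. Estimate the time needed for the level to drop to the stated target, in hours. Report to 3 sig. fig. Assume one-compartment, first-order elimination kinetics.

20.0 h

C₀ = Dose / Vd = 1020 / 223 = 4.574 mg/L
k = ln2 / t½ = 0.693147 / 30.9 = 0.02243 h⁻¹
t = ln(C₀ / C) / k = ln(4.574 / 2.92) / 0.02243
  = ln(1.566) / 0.02243 = 0.4485 / 0.02243 = 20.00 h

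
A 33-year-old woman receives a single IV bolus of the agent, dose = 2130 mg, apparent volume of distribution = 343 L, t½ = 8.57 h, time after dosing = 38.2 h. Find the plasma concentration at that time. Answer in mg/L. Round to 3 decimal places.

C₀ = Dose / Vd = 2130 / 343 = 6.210 mg/L
k = ln2 / t½ = 0.693147 / 8.57 = 0.08088 h⁻¹
C = C₀ · e^(−k·t) = 6.210 × e^(−0.08088 × 38.2)
  = 6.210 × 0.04552 = 0.2827 mg/L

0.283 mg/L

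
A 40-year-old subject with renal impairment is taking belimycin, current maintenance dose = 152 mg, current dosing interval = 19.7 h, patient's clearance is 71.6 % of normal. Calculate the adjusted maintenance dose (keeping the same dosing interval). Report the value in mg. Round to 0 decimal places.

To keep the same average steady-state level, dosing rate must scale with clearance.
CL ratio = 71.6 / 100 = 0.7160
New dose (same interval) = 152 × 0.7160 = 108.8 mg

109 mg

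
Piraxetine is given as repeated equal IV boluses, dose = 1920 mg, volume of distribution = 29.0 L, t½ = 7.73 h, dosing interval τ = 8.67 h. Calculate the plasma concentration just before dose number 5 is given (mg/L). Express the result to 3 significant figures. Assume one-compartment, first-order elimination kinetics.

53.8 mg/L

C₀ per dose = Dose / Vd = 1920 / 29.0 = 66.21 mg/L
k = ln2 / t½ = 0.693147 / 7.73 = 0.08967 h⁻¹
Fraction remaining after one interval: r = e^(−kτ) = e^(−0.08967 × 8.67) = 0.4596
Before dose 5, 4 doses have been given (aged 1τ, 2τ, 3τ, 4τ).
C_trough = C₀ × (r + r² + … + r^4) = C₀ × r(1−r^4)/(1−r)
        = 66.21 × 0.4596 × (1 − 0.04462) / (1 − 0.4596) = 53.80 mg/L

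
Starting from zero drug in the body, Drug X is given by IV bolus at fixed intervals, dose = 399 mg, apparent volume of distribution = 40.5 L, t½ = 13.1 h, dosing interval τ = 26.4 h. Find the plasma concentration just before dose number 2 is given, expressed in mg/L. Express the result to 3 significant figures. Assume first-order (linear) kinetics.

2.44 mg/L

C₀ per dose = Dose / Vd = 399 / 40.5 = 9.852 mg/L
k = ln2 / t½ = 0.693147 / 13.1 = 0.05291 h⁻¹
Fraction remaining after one interval: r = e^(−kτ) = e^(−0.05291 × 26.4) = 0.2474
Before dose 2, 1 dose has been given (aged 1τ).
C_trough = C₀ × r = 9.852 × 0.2474 = 2.437 mg/L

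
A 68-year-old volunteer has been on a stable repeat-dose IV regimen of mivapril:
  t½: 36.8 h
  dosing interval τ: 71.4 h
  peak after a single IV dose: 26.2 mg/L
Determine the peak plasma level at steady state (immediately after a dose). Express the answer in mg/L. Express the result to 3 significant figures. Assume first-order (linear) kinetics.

k = ln2 / t½ = 0.693147 / 36.8 = 0.01884 h⁻¹
e^(−kτ) = e^(−0.01884 × 71.4) = 0.2605
Accumulation ratio R = 1 / (1 − e^(−kτ)) = 1 / (1 − 0.2605) = 1.352
Steady-state peak = C₀ × R = 26.2 × 1.352 = 35.42 mg/L

35.4 mg/L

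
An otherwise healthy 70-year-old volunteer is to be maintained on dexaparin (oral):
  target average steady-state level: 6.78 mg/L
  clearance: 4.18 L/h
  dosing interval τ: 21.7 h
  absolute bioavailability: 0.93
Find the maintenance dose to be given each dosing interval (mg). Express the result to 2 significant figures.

At steady state, F × (Dose/τ) = Css × CL.
Dose = Css × CL × τ / F = 6.78 × 4.180 × 21.7 / 0.93 = 661.3 mg

660 mg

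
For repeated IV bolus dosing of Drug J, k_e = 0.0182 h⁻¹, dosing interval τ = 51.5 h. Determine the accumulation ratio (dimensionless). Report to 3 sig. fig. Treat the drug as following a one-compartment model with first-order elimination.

e^(−kτ) = e^(−0.01820 × 51.5) = 0.3917
Accumulation ratio R = 1 / (1 − e^(−kτ)) = 1 / (1 − 0.3917) = 1.644

1.64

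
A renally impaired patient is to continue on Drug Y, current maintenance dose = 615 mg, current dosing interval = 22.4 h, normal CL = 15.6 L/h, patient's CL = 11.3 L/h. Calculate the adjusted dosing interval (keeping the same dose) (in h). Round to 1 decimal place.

To keep the same average steady-state level, dosing rate must scale with clearance.
CL ratio = 11.3 / 15.6 = 0.7244
New interval (same dose) = 22.4 / 0.7244 = 30.92 h

30.9 h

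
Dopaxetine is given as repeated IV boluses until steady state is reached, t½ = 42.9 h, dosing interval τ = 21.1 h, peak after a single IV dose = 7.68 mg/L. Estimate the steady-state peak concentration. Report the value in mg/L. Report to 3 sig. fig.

k = ln2 / t½ = 0.693147 / 42.9 = 0.01616 h⁻¹
e^(−kτ) = e^(−0.01616 × 21.1) = 0.7111
Accumulation ratio R = 1 / (1 − e^(−kτ)) = 1 / (1 − 0.7111) = 3.461
Steady-state peak = C₀ × R = 7.68 × 3.461 = 26.58 mg/L

26.6 mg/L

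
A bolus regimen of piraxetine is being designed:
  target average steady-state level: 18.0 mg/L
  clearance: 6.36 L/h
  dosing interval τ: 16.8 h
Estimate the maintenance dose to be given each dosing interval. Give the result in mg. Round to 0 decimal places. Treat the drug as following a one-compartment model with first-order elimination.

At steady state, Dose/τ = Css × CL.
Dose = Css × CL × τ = 18.0 × 6.360 × 16.8 = 1923 mg

1923 mg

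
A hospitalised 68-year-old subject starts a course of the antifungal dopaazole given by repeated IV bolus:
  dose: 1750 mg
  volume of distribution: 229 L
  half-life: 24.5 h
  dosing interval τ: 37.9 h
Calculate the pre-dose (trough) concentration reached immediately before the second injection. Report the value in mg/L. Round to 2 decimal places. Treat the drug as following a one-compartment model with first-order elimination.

2.62 mg/L

C₀ per dose = Dose / Vd = 1750 / 229 = 7.642 mg/L
k = ln2 / t½ = 0.693147 / 24.5 = 0.02829 h⁻¹
Fraction remaining after one interval: r = e^(−kτ) = e^(−0.02829 × 37.9) = 0.3423
Before dose 2, 1 dose has been given (aged 1τ).
C_trough = C₀ × r = 7.642 × 0.3423 = 2.616 mg/L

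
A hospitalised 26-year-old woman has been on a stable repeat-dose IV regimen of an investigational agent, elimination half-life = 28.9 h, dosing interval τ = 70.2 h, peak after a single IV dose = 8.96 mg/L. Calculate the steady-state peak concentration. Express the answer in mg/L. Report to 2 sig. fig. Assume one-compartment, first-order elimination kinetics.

k = ln2 / t½ = 0.693147 / 28.9 = 0.02398 h⁻¹
e^(−kτ) = e^(−0.02398 × 70.2) = 0.1857
Accumulation ratio R = 1 / (1 − e^(−kτ)) = 1 / (1 − 0.1857) = 1.228
Steady-state peak = C₀ × R = 8.96 × 1.228 = 11.00 mg/L

11 mg/L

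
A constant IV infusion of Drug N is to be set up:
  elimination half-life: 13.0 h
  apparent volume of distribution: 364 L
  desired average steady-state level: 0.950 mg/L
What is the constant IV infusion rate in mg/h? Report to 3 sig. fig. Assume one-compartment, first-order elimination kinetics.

k = ln2 / t½ = 0.693147 / 13.0 = 0.05332 h⁻¹
CL = k × Vd = 0.05332 × 364 = 19.41 L/h
At steady state, infusion rate R₀ = Css × CL = 0.950 × 19.41 = 18.44 mg/h

18.4 mg/h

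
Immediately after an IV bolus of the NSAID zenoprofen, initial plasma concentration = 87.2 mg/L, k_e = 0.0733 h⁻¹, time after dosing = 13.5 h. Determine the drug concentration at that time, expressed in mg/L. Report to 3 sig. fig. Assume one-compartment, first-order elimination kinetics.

C = C₀ · e^(−k·t) = 87.20 × e^(−0.07330 × 13.5)
  = 87.20 × 0.3717 = 32.41 mg/L

32.4 mg/L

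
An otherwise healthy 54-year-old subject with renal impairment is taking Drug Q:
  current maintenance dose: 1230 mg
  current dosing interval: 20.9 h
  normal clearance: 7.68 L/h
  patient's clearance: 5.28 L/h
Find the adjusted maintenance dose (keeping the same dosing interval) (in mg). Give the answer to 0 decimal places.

846 mg

To keep the same average steady-state level, dosing rate must scale with clearance.
CL ratio = 5.28 / 7.68 = 0.6875
New dose (same interval) = 1230 × 0.6875 = 845.6 mg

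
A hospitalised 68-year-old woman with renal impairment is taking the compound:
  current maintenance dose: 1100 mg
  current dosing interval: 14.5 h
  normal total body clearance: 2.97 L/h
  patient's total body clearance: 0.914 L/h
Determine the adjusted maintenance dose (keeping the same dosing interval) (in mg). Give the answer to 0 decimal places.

339 mg

To keep the same average steady-state level, dosing rate must scale with clearance.
CL ratio = 0.914 / 2.97 = 0.3077
New dose (same interval) = 1100 × 0.3077 = 338.5 mg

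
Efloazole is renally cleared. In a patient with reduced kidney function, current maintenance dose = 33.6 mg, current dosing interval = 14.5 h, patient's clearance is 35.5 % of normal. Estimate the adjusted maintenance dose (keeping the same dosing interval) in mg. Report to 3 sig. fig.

11.9 mg

To keep the same average steady-state level, dosing rate must scale with clearance.
CL ratio = 35.5 / 100 = 0.3550
New dose (same interval) = 33.6 × 0.3550 = 11.93 mg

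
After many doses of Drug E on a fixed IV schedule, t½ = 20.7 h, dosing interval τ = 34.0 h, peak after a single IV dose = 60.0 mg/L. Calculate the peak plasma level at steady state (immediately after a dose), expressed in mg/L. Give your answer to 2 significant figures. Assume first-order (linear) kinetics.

k = ln2 / t½ = 0.693147 / 20.7 = 0.03349 h⁻¹
e^(−kτ) = e^(−0.03349 × 34.0) = 0.3202
Accumulation ratio R = 1 / (1 − e^(−kτ)) = 1 / (1 − 0.3202) = 1.471
Steady-state peak = C₀ × R = 60.0 × 1.471 = 88.26 mg/L

88 mg/L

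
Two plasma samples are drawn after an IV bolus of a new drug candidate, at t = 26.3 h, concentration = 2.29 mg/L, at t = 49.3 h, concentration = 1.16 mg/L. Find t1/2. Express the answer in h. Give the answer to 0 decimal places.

23 h

k = ln(C₁/C₂) / (t₂ − t₁) = ln(2.29/1.16) / (49.3 − 26.3)
  = 0.6801 / 23.00 = 0.02957 h⁻¹
t½ = ln2 / k = 0.693147 / 0.02957 = 23.44 h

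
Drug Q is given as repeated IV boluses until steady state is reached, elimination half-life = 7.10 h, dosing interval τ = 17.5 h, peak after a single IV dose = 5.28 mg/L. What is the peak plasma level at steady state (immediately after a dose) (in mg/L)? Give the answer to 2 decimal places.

6.45 mg/L

k = ln2 / t½ = 0.693147 / 7.10 = 0.09763 h⁻¹
e^(−kτ) = e^(−0.09763 × 17.5) = 0.1811
Accumulation ratio R = 1 / (1 − e^(−kτ)) = 1 / (1 − 0.1811) = 1.221
Steady-state peak = C₀ × R = 5.28 × 1.221 = 6.447 mg/L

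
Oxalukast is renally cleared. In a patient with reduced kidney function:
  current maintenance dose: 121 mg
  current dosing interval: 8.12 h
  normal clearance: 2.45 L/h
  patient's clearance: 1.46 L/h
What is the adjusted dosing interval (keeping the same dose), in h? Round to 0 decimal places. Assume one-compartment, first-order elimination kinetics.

14 h

To keep the same average steady-state level, dosing rate must scale with clearance.
CL ratio = 1.46 / 2.45 = 0.5959
New interval (same dose) = 8.12 / 0.5959 = 13.63 h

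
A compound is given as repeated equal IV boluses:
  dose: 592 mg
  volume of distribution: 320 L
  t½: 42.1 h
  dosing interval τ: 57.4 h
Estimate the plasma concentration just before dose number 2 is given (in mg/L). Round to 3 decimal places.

0.719 mg/L

C₀ per dose = Dose / Vd = 592 / 320 = 1.850 mg/L
k = ln2 / t½ = 0.693147 / 42.1 = 0.01646 h⁻¹
Fraction remaining after one interval: r = e^(−kτ) = e^(−0.01646 × 57.4) = 0.3888
Before dose 2, 1 dose has been given (aged 1τ).
C_trough = C₀ × r = 1.850 × 0.3888 = 0.7193 mg/L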